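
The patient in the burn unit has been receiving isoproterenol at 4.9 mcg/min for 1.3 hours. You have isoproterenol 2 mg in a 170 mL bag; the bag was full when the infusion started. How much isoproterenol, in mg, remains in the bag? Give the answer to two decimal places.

1.62 mg

4.9 mcg/min × 60 min/hr = 294 mcg/hr
Concentration = 2 mg ÷ 170 mL = 0.01176471 mg/mL = 11.76471 mcg/mL
Rate = 294 mcg/hr ÷ 11.76471 mcg/mL = 24.99 mL/hr
Volume infused = 24.99 mL/hr × 1.3 hr = 32.487 mL
Volume remaining = 170 − 32.487 = 137.513 mL
Drug remaining = 137.513 mL × 11.76471 mcg/mL = 1617.8 mcg = 1.6178 mg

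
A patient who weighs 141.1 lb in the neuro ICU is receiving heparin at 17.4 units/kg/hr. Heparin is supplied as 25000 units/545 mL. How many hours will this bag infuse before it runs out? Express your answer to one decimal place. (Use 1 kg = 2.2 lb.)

22.4 hours

Weight = 141.1 lb ÷ 2.2 lb/kg = 64.13636 kg
Dose = 17.4 units/kg/hr × 64.13636 kg = 1115.973 units/hr
Concentration = 25000 units ÷ 545 mL = 45.87156 units/mL
Rate = 1115.973 units/hr ÷ 45.87156 units/mL = 24.32821 mL/hr
Duration = 545 mL ÷ 24.32821 mL/hr = 22.40198 hr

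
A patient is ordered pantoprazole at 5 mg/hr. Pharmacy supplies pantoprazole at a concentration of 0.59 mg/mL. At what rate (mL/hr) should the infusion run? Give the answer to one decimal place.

Rate = 5 mg/hr ÷ 0.59 mg/mL = 8.474576 mL/hr

8.5 mL/hr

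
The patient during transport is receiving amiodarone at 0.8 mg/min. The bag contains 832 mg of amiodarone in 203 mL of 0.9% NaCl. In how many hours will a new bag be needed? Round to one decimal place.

17.3 hours

0.8 mg/min × 60 min/hr = 48 mg/hr
Concentration = 832 mg ÷ 203 mL = 4.098522 mg/mL
Rate = 48 mg/hr ÷ 4.098522 mg/mL = 11.71154 mL/hr
Duration = 203 mL ÷ 11.71154 mL/hr = 17.33333 hr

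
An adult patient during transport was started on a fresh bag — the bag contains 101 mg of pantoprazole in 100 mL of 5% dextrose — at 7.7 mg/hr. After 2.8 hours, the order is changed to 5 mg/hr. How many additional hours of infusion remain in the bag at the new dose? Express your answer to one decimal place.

Initial rate:
Concentration = 101 mg ÷ 100 mL = 1.01 mg/mL
Rate = 7.7 mg/hr ÷ 1.01 mg/mL = 7.623762 mL/hr
Volume infused so far = 7.623762 mL/hr × 2.8 hr = 21.34653 mL
Volume remaining = 100 − 21.34653 = 78.65347 mL
New rate:
Rate = 5 mg/hr ÷ 1.01 mg/mL = 4.950495 mL/hr
Time remaining = 78.65347 mL ÷ 4.950495 mL/hr = 15.888 hr

15.9 hours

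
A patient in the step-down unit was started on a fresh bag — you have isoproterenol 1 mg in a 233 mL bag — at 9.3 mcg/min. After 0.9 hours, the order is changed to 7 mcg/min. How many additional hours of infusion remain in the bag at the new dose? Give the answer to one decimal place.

Initial rate:
9.3 mcg/min × 60 min/hr = 558 mcg/hr
Concentration = 1 mg ÷ 233 mL = 0.004291845 mg/mL = 4.291845 mcg/mL
Rate = 558 mcg/hr ÷ 4.291845 mcg/mL = 130.014 mL/hr
Volume infused so far = 130.014 mL/hr × 0.9 hr = 117.0126 mL
Volume remaining = 233 − 117.0126 = 115.9874 mL
New rate:
7 mcg/min × 60 min/hr = 420 mcg/hr
Rate = 420 mcg/hr ÷ 4.291845 mcg/mL = 97.86 mL/hr
Time remaining = 115.9874 mL ÷ 97.86 mL/hr = 1.185238 hr

1.2 hours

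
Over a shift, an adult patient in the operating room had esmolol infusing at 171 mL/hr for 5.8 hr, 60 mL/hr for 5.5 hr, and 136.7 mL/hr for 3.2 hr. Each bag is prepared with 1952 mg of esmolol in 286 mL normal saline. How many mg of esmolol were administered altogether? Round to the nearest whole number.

12007 mg

Concentration = 1952 mg ÷ 286 mL = 6.825175 mg/mL
Stage 1: 171 mL/hr × 5.8 hr = 991.8 mL → 991.8 mL × 6.825175 mg/mL = 6769.208 mg
Stage 2: 60 mL/hr × 5.5 hr = 330 mL → 330 mL × 6.825175 mg/mL = 2252.308 mg
Stage 3: 136.7 mL/hr × 3.2 hr = 437.44 mL → 437.44 mL × 6.825175 mg/mL = 2985.604 mg
Total = 6769.208 + 2252.308 + 2985.604 = 12007.12 mg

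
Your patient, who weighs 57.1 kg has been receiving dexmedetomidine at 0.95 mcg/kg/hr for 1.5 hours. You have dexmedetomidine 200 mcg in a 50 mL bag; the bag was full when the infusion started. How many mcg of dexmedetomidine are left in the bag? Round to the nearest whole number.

119 mcg

Dose = 0.95 mcg/kg/hr × 57.1 kg = 54.245 mcg/hr
Concentration = 200 mcg ÷ 50 mL = 4 mcg/mL
Rate = 54.245 mcg/hr ÷ 4 mcg/mL = 13.56125 mL/hr
Volume infused = 13.56125 mL/hr × 1.5 hr = 20.34187 mL
Volume remaining = 50 − 20.34187 = 29.65813 mL
Drug remaining = 29.65813 mL × 4 mcg/mL = 118.6325 mcg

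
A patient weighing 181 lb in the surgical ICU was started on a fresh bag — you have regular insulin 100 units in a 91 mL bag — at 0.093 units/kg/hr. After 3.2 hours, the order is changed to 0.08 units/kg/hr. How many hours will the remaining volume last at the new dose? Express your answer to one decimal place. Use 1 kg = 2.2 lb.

Initial rate:
Weight = 181 lb ÷ 2.2 lb/kg = 82.27273 kg
Dose = 0.093 units/kg/hr × 82.27273 kg = 7.651364 units/hr
Concentration = 100 units ÷ 91 mL = 1.098901 units/mL
Rate = 7.651364 units/hr ÷ 1.098901 units/mL = 6.962741 mL/hr
Volume infused so far = 6.962741 mL/hr × 3.2 hr = 22.28077 mL
Volume remaining = 91 − 22.28077 = 68.71923 mL
New rate:
Dose = 0.08 units/kg/hr × 82.27273 kg = 6.581818 units/hr
Rate = 6.581818 units/hr ÷ 1.098901 units/mL = 5.989455 mL/hr
Time remaining = 68.71923 mL ÷ 5.989455 mL/hr = 11.47337 hr

11.5 hours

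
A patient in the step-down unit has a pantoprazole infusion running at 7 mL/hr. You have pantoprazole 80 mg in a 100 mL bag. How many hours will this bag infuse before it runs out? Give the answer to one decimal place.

Duration = 100 mL ÷ 7 mL/hr = 14.28571 hr

14.3 hours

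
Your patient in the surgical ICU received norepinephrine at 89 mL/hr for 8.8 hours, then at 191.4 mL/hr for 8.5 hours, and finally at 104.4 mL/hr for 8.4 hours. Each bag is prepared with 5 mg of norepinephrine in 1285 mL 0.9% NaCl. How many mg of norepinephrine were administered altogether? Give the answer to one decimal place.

12.8 mg

Concentration = 5 mg ÷ 1285 mL = 0.003891051 mg/mL
Stage 1: 89 mL/hr × 8.8 hr = 783.2 mL → 783.2 mL × 0.003891051 mg/mL = 3.047471 mg
Stage 2: 191.4 mL/hr × 8.5 hr = 1626.9 mL → 1626.9 mL × 0.003891051 mg/mL = 6.33035 mg
Stage 3: 104.4 mL/hr × 8.4 hr = 876.96 mL → 876.96 mL × 0.003891051 mg/mL = 3.412296 mg
Total = 3.047471 + 6.33035 + 3.412296 = 12.79012 mg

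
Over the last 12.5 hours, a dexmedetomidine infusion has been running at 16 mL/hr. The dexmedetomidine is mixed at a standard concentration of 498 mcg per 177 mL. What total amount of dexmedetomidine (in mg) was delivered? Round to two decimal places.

Concentration = 498 mcg ÷ 177 mL = 2.813559 mcg/mL
Drug rate = 16 mL/hr × 2.813559 mcg/mL = 45.01695 mcg/hr
Total = 45.01695 mcg/hr × 12.5 hr = 562.7119 mcg = 0.5627119 mg

0.56 mg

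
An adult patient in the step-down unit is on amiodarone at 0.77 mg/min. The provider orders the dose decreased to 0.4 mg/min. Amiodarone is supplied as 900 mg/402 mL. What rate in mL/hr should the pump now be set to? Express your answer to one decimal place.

10.7 mL/hr

0.4 mg/min × 60 min/hr = 24 mg/hr
Concentration = 900 mg ÷ 402 mL = 2.238806 mg/mL
Rate = 24 mg/hr ÷ 2.238806 mg/mL = 10.72 mL/hr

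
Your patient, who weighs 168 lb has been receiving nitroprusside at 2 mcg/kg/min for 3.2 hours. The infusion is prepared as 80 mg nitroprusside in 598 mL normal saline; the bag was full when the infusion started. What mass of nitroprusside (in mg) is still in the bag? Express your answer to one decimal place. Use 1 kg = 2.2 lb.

50.7 mg

Weight = 168 lb ÷ 2.2 lb/kg = 76.36364 kg
Dose = 2 mcg/kg/min × 76.36364 kg = 152.7273 mcg/min
152.7273 mcg/min × 60 min/hr = 9163.636 mcg/hr
Concentration = 80 mg ÷ 598 mL = 0.1337793 mg/mL = 133.7793 mcg/mL
Rate = 9163.636 mcg/hr ÷ 133.7793 mcg/mL = 68.49818 mL/hr
Volume infused = 68.49818 mL/hr × 3.2 hr = 219.1942 mL
Volume remaining = 598 − 219.1942 = 378.8058 mL
Drug remaining = 378.8058 mL × 133.7793 mcg/mL = 50676.36 mcg = 50.67636 mg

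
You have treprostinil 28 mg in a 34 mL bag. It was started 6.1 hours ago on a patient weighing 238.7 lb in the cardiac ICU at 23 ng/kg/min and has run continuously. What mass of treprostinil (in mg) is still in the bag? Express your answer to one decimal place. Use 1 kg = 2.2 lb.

27.1 mg

Weight = 238.7 lb ÷ 2.2 lb/kg = 108.5 kg
Dose = 23 ng/kg/min × 108.5 kg = 2495.5 ng/min
2495.5 ng/min × 60 min/hr = 149730 ng/hr
Concentration = 28 mg ÷ 34 mL = 0.8235294 mg/mL = 823529.4 ng/mL
Rate = 149730 ng/hr ÷ 823529.4 ng/mL = 0.181815 mL/hr
Volume infused = 0.181815 mL/hr × 6.1 hr = 1.109071 mL
Volume remaining = 34 − 1.109071 = 32.89093 mL
Drug remaining = 32.89093 mL × 823529.4 ng/mL = 27086647 ng = 27.08665 mg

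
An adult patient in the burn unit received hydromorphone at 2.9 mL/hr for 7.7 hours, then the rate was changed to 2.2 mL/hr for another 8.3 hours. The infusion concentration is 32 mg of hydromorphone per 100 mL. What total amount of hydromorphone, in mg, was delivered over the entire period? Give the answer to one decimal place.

Concentration = 32 mg ÷ 100 mL = 0.32 mg/mL
Stage 1: 2.9 mL/hr × 7.7 hr = 22.33 mL → 22.33 mL × 0.32 mg/mL = 7.1456 mg
Stage 2: 2.2 mL/hr × 8.3 hr = 18.26 mL → 18.26 mL × 0.32 mg/mL = 5.8432 mg
Total = 7.1456 + 5.8432 = 12.9888 mg

13.0 mg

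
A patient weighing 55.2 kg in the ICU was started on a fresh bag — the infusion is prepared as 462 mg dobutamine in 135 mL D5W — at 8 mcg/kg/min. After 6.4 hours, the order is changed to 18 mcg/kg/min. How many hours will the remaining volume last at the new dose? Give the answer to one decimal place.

Initial rate:
Dose = 8 mcg/kg/min × 55.2 kg = 441.6 mcg/min
441.6 mcg/min × 60 min/hr = 26496 mcg/hr
Concentration = 462 mg ÷ 135 mL = 3.422222 mg/mL = 3422.222 mcg/mL
Rate = 26496 mcg/hr ÷ 3422.222 mcg/mL = 7.742338 mL/hr
Volume infused so far = 7.742338 mL/hr × 6.4 hr = 49.55096 mL
Volume remaining = 135 − 49.55096 = 85.44904 mL
New rate:
Dose = 18 mcg/kg/min × 55.2 kg = 993.6 mcg/min
993.6 mcg/min × 60 min/hr = 59616 mcg/hr
Rate = 59616 mcg/hr ÷ 3422.222 mcg/mL = 17.42026 mL/hr
Time remaining = 85.44904 mL ÷ 17.42026 mL/hr = 4.905153 hr

4.9 hours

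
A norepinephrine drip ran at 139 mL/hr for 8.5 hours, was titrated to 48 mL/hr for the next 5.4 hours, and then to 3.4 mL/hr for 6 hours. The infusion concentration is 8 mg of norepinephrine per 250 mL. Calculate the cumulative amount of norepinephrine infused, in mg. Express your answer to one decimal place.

46.8 mg

Concentration = 8 mg ÷ 250 mL = 0.032 mg/mL
Stage 1: 139 mL/hr × 8.5 hr = 1181.5 mL → 1181.5 mL × 0.032 mg/mL = 37.808 mg
Stage 2: 48 mL/hr × 5.4 hr = 259.2 mL → 259.2 mL × 0.032 mg/mL = 8.2944 mg
Stage 3: 3.4 mL/hr × 6 hr = 20.4 mL → 20.4 mL × 0.032 mg/mL = 0.6528 mg
Total = 37.808 + 8.2944 + 0.6528 = 46.7552 mg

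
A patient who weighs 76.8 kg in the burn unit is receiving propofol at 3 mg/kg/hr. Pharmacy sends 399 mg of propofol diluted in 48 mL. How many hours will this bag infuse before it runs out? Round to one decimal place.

Dose = 3 mg/kg/hr × 76.8 kg = 230.4 mg/hr
Concentration = 399 mg ÷ 48 mL = 8.3125 mg/mL
Rate = 230.4 mg/hr ÷ 8.3125 mg/mL = 27.71729 mL/hr
Duration = 48 mL ÷ 27.71729 mL/hr = 1.731771 hr

1.7 hours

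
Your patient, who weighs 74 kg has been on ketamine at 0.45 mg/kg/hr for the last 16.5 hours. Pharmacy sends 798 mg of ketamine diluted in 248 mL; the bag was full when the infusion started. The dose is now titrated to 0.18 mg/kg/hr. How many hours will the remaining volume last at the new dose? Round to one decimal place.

Initial rate:
Dose = 0.45 mg/kg/hr × 74 kg = 33.3 mg/hr
Concentration = 798 mg ÷ 248 mL = 3.217742 mg/mL
Rate = 33.3 mg/hr ÷ 3.217742 mg/mL = 10.34887 mL/hr
Volume infused so far = 10.34887 mL/hr × 16.5 hr = 170.7564 mL
Volume remaining = 248 − 170.7564 = 77.24361 mL
New rate:
Dose = 0.18 mg/kg/hr × 74 kg = 13.32 mg/hr
Rate = 13.32 mg/hr ÷ 3.217742 mg/mL = 4.139549 mL/hr
Time remaining = 77.24361 mL ÷ 4.139549 mL/hr = 18.65991 hr

18.7 hours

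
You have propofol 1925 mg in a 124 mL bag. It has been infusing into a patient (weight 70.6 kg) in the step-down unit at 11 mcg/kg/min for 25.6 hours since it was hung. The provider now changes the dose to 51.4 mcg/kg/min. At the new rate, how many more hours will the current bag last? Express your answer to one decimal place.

3.4 hours

Initial rate:
Dose = 11 mcg/kg/min × 70.6 kg = 776.6 mcg/min
776.6 mcg/min × 60 min/hr = 46596 mcg/hr
Concentration = 1925 mg ÷ 124 mL = 15.52419 mg/mL = 15524.19 mcg/mL
Rate = 46596 mcg/hr ÷ 15524.19 mcg/mL = 3.001509 mL/hr
Volume infused so far = 3.001509 mL/hr × 25.6 hr = 76.83862 mL
Volume remaining = 124 − 76.83862 = 47.16138 mL
New rate:
Dose = 51.4 mcg/kg/min × 70.6 kg = 3628.84 mcg/min
3628.84 mcg/min × 60 min/hr = 217730.4 mcg/hr
Rate = 217730.4 mcg/hr ÷ 15524.19 mcg/mL = 14.02523 mL/hr
Time remaining = 47.16138 mL ÷ 14.02523 mL/hr = 3.36261 hr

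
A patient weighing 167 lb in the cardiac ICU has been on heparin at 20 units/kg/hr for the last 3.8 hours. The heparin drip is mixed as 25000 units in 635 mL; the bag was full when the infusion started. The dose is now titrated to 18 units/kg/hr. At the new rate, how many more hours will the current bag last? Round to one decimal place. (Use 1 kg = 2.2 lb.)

14.1 hours

Initial rate:
Weight = 167 lb ÷ 2.2 lb/kg = 75.90909 kg
Dose = 20 units/kg/hr × 75.90909 kg = 1518.182 units/hr
Concentration = 25000 units ÷ 635 mL = 39.37008 units/mL
Rate = 1518.182 units/hr ÷ 39.37008 units/mL = 38.56182 mL/hr
Volume infused so far = 38.56182 mL/hr × 3.8 hr = 146.5349 mL
Volume remaining = 635 − 146.5349 = 488.4651 mL
New rate:
Dose = 18 units/kg/hr × 75.90909 kg = 1366.364 units/hr
Rate = 1366.364 units/hr ÷ 39.37008 units/mL = 34.70564 mL/hr
Time remaining = 488.4651 mL ÷ 34.70564 mL/hr = 14.07452 hr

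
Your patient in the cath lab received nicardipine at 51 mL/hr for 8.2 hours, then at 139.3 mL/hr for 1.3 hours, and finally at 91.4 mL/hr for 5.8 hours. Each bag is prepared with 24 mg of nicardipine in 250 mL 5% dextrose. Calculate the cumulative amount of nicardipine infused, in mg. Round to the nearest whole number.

108 mg

Concentration = 24 mg ÷ 250 mL = 0.096 mg/mL
Stage 1: 51 mL/hr × 8.2 hr = 418.2 mL → 418.2 mL × 0.096 mg/mL = 40.1472 mg
Stage 2: 139.3 mL/hr × 1.3 hr = 181.09 mL → 181.09 mL × 0.096 mg/mL = 17.38464 mg
Stage 3: 91.4 mL/hr × 5.8 hr = 530.12 mL → 530.12 mL × 0.096 mg/mL = 50.89152 mg
Total = 40.1472 + 17.38464 + 50.89152 = 108.4234 mg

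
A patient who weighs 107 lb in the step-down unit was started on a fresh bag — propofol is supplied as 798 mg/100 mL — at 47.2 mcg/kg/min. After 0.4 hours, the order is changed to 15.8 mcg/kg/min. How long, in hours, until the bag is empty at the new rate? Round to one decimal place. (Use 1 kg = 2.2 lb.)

Initial rate:
Weight = 107 lb ÷ 2.2 lb/kg = 48.63636 kg
Dose = 47.2 mcg/kg/min × 48.63636 kg = 2295.636 mcg/min
2295.636 mcg/min × 60 min/hr = 137738.2 mcg/hr
Concentration = 798 mg ÷ 100 mL = 7.98 mg/mL = 7980 mcg/mL
Rate = 137738.2 mcg/hr ÷ 7980 mcg/mL = 17.26042 mL/hr
Volume infused so far = 17.26042 mL/hr × 0.4 hr = 6.90417 mL
Volume remaining = 100 − 6.90417 = 93.09583 mL
New rate:
Dose = 15.8 mcg/kg/min × 48.63636 kg = 768.4545 mcg/min
768.4545 mcg/min × 60 min/hr = 46107.27 mcg/hr
Rate = 46107.27 mcg/hr ÷ 7980 mcg/mL = 5.777854 mL/hr
Time remaining = 93.09583 mL ÷ 5.777854 mL/hr = 16.11253 hr

16.1 hours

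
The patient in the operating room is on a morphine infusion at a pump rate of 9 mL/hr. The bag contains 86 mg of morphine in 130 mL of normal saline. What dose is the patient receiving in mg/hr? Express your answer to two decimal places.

Concentration = 86 mg ÷ 130 mL = 0.6615385 mg/mL
Drug rate = 9 mL/hr × 0.6615385 mg/mL = 5.953846 mg/hr

5.95 mg/hr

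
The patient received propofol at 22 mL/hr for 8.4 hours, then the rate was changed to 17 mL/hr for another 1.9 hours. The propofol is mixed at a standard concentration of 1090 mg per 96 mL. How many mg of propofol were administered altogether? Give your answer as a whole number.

2465 mg

Concentration = 1090 mg ÷ 96 mL = 11.35417 mg/mL
Stage 1: 22 mL/hr × 8.4 hr = 184.8 mL → 184.8 mL × 11.35417 mg/mL = 2098.25 mg
Stage 2: 17 mL/hr × 1.9 hr = 32.3 mL → 32.3 mL × 11.35417 mg/mL = 366.7396 mg
Total = 2098.25 + 366.7396 = 2464.99 mg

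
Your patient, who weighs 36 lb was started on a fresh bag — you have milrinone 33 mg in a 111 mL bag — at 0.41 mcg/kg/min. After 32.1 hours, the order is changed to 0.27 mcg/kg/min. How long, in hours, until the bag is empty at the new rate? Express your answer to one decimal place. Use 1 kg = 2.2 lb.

75.7 hours

Initial rate:
Weight = 36 lb ÷ 2.2 lb/kg = 16.36364 kg
Dose = 0.41 mcg/kg/min × 16.36364 kg = 6.709091 mcg/min
6.709091 mcg/min × 60 min/hr = 402.5455 mcg/hr
Concentration = 33 mg ÷ 111 mL = 0.2972973 mg/mL = 297.2973 mcg/mL
Rate = 402.5455 mcg/hr ÷ 297.2973 mcg/mL = 1.354017 mL/hr
Volume infused so far = 1.354017 mL/hr × 32.1 hr = 43.46393 mL
Volume remaining = 111 − 43.46393 = 67.53607 mL
New rate:
Dose = 0.27 mcg/kg/min × 16.36364 kg = 4.418182 mcg/min
4.418182 mcg/min × 60 min/hr = 265.0909 mcg/hr
Rate = 265.0909 mcg/hr ÷ 297.2973 mcg/mL = 0.8916694 mL/hr
Time remaining = 67.53607 mL ÷ 0.8916694 mL/hr = 75.74115 hr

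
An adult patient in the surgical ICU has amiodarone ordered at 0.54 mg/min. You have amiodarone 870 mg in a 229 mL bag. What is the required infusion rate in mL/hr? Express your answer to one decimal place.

0.54 mg/min × 60 min/hr = 32.4 mg/hr
Concentration = 870 mg ÷ 229 mL = 3.799127 mg/mL
Rate = 32.4 mg/hr ÷ 3.799127 mg/mL = 8.528276 mL/hr

8.5 mL/hr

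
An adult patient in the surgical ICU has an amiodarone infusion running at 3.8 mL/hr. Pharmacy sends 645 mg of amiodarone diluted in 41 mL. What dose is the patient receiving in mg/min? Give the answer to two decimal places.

1.00 mg/min

Concentration = 645 mg ÷ 41 mL = 15.73171 mg/mL
Drug rate = 3.8 mL/hr × 15.73171 mg/mL = 59.78049 mg/hr
59.78049 mg/hr ÷ 60 min/hr = 0.9963415 mg/min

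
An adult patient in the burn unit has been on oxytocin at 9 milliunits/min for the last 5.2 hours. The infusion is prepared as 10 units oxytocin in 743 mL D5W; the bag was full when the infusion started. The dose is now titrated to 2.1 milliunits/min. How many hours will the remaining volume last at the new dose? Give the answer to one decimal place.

Initial rate:
9 milliunits/min × 60 min/hr = 540 milliunits/hr
Concentration = 10 units ÷ 743 mL = 0.01345895 units/mL = 13.45895 milliunits/mL
Rate = 540 milliunits/hr ÷ 13.45895 milliunits/mL = 40.122 mL/hr
Volume infused so far = 40.122 mL/hr × 5.2 hr = 208.6344 mL
Volume remaining = 743 − 208.6344 = 534.3656 mL
New rate:
2.1 milliunits/min × 60 min/hr = 126 milliunits/hr
Rate = 126 milliunits/hr ÷ 13.45895 milliunits/mL = 9.3618 mL/hr
Time remaining = 534.3656 mL ÷ 9.3618 mL/hr = 57.07937 hr

57.1 hours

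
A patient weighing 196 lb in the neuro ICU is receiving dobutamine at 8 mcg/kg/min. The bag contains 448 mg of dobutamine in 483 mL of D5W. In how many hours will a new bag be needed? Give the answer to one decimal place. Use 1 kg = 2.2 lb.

Weight = 196 lb ÷ 2.2 lb/kg = 89.09091 kg
Dose = 8 mcg/kg/min × 89.09091 kg = 712.7273 mcg/min
712.7273 mcg/min × 60 min/hr = 42763.64 mcg/hr
Concentration = 448 mg ÷ 483 mL = 0.9275362 mg/mL = 927.5362 mcg/mL
Rate = 42763.64 mcg/hr ÷ 927.5362 mcg/mL = 46.10455 mL/hr
Duration = 483 mL ÷ 46.10455 mL/hr = 10.47619 hr

10.5 hours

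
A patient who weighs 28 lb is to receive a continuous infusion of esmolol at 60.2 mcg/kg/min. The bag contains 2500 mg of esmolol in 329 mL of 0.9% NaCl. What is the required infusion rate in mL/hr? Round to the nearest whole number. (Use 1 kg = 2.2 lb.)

6 mL/hr

Weight = 28 lb ÷ 2.2 lb/kg = 12.72727 kg
Dose = 60.2 mcg/kg/min × 12.72727 kg = 766.1818 mcg/min
766.1818 mcg/min × 60 min/hr = 45970.91 mcg/hr
Concentration = 2500 mg ÷ 329 mL = 7.598784 mg/mL = 7598.784 mcg/mL
Rate = 45970.91 mcg/hr ÷ 7598.784 mcg/mL = 6.049772 mL/hr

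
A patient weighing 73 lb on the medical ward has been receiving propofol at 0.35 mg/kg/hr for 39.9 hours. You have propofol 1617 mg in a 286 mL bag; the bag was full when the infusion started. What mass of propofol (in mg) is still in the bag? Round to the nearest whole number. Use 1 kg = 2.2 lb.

Weight = 73 lb ÷ 2.2 lb/kg = 33.18182 kg
Dose = 0.35 mg/kg/hr × 33.18182 kg = 11.61364 mg/hr
Concentration = 1617 mg ÷ 286 mL = 5.653846 mg/mL
Rate = 11.61364 mg/hr ÷ 5.653846 mg/mL = 2.054113 mL/hr
Volume infused = 2.054113 mL/hr × 39.9 hr = 81.95909 mL
Volume remaining = 286 − 81.95909 = 204.0409 mL
Drug remaining = 204.0409 mL × 5.653846 mg/mL = 1153.616 mg

1154 mg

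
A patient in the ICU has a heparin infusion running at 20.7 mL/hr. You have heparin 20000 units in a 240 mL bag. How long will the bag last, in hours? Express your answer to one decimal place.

11.6 hours

Duration = 240 mL ÷ 20.7 mL/hr = 11.5942 hr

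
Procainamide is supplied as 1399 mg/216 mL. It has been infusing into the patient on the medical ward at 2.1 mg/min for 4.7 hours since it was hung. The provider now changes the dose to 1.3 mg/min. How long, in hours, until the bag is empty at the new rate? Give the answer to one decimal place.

10.3 hours

Initial rate:
2.1 mg/min × 60 min/hr = 126 mg/hr
Concentration = 1399 mg ÷ 216 mL = 6.476852 mg/mL
Rate = 126 mg/hr ÷ 6.476852 mg/mL = 19.4539 mL/hr
Volume infused so far = 19.4539 mL/hr × 4.7 hr = 91.43331 mL
Volume remaining = 216 − 91.43331 = 124.5667 mL
New rate:
1.3 mg/min × 60 min/hr = 78 mg/hr
Rate = 78 mg/hr ÷ 6.476852 mg/mL = 12.04289 mL/hr
Time remaining = 124.5667 mL ÷ 12.04289 mL/hr = 10.34359 hr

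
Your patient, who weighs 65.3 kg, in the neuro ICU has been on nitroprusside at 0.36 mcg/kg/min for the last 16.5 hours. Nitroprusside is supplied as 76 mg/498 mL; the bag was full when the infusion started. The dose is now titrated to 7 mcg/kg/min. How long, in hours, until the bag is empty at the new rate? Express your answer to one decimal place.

Initial rate:
Dose = 0.36 mcg/kg/min × 65.3 kg = 23.508 mcg/min
23.508 mcg/min × 60 min/hr = 1410.48 mcg/hr
Concentration = 76 mg ÷ 498 mL = 0.1526104 mg/mL = 152.6104 mcg/mL
Rate = 1410.48 mcg/hr ÷ 152.6104 mcg/mL = 9.242356 mL/hr
Volume infused so far = 9.242356 mL/hr × 16.5 hr = 152.4989 mL
Volume remaining = 498 − 152.4989 = 345.5011 mL
New rate:
Dose = 7 mcg/kg/min × 65.3 kg = 457.1 mcg/min
457.1 mcg/min × 60 min/hr = 27426 mcg/hr
Rate = 27426 mcg/hr ÷ 152.6104 mcg/mL = 179.7125 mL/hr
Time remaining = 345.5011 mL ÷ 179.7125 mL/hr = 1.922522 hr

1.9 hours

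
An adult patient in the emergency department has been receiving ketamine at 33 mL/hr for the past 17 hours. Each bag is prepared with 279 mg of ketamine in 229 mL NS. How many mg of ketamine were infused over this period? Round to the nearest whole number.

Concentration = 279 mg ÷ 229 mL = 1.218341 mg/mL
Drug rate = 33 mL/hr × 1.218341 mg/mL = 40.20524 mg/hr
Total = 40.20524 mg/hr × 17 hr = 683.4891 mg

683 mg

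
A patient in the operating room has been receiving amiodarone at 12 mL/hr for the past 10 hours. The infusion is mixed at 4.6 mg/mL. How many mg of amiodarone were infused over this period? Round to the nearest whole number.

Drug rate = 12 mL/hr × 4.6 mg/mL = 55.2 mg/hr
Total = 55.2 mg/hr × 10 hr = 552 mg

552 mg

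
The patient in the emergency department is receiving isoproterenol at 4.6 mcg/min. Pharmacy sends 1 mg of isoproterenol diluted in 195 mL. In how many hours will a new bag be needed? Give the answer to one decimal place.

3.6 hours

4.6 mcg/min × 60 min/hr = 276 mcg/hr
Concentration = 1 mg ÷ 195 mL = 0.005128205 mg/mL = 5.128205 mcg/mL
Rate = 276 mcg/hr ÷ 5.128205 mcg/mL = 53.82 mL/hr
Duration = 195 mL ÷ 53.82 mL/hr = 3.623188 hr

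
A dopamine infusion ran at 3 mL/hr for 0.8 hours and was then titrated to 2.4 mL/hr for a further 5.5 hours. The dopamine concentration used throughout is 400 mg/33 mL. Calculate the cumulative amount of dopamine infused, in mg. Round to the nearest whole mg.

189 mg

Concentration = 400 mg ÷ 33 mL = 12.12121 mg/mL
Stage 1: 3 mL/hr × 0.8 hr = 2.4 mL → 2.4 mL × 12.12121 mg/mL = 29.09091 mg
Stage 2: 2.4 mL/hr × 5.5 hr = 13.2 mL → 13.2 mL × 12.12121 mg/mL = 160 mg
Total = 29.09091 + 160 = 189.0909 mg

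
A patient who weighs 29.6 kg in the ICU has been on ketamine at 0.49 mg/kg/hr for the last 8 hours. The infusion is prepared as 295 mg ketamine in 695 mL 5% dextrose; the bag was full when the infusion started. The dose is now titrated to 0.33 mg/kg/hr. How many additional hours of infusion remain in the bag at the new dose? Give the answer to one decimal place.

Initial rate:
Dose = 0.49 mg/kg/hr × 29.6 kg = 14.504 mg/hr
Concentration = 295 mg ÷ 695 mL = 0.4244604 mg/mL
Rate = 14.504 mg/hr ÷ 0.4244604 mg/mL = 34.17044 mL/hr
Volume infused so far = 34.17044 mL/hr × 8 hr = 273.3635 mL
Volume remaining = 695 − 273.3635 = 421.6365 mL
New rate:
Dose = 0.33 mg/kg/hr × 29.6 kg = 9.768 mg/hr
Rate = 9.768 mg/hr ÷ 0.4244604 mg/mL = 23.01275 mL/hr
Time remaining = 421.6365 mL ÷ 23.01275 mL/hr = 18.32187 hr

18.3 hours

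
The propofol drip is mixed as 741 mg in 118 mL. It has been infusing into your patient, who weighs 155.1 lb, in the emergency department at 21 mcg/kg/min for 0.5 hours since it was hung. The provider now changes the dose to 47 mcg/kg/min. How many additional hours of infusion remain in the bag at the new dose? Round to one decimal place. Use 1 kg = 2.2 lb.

3.5 hours

Initial rate:
Weight = 155.1 lb ÷ 2.2 lb/kg = 70.5 kg
Dose = 21 mcg/kg/min × 70.5 kg = 1480.5 mcg/min
1480.5 mcg/min × 60 min/hr = 88830 mcg/hr
Concentration = 741 mg ÷ 118 mL = 6.279661 mg/mL = 6279.661 mcg/mL
Rate = 88830 mcg/hr ÷ 6279.661 mcg/mL = 14.14567 mL/hr
Volume infused so far = 14.14567 mL/hr × 0.5 hr = 7.072834 mL
Volume remaining = 118 − 7.072834 = 110.9272 mL
New rate:
Dose = 47 mcg/kg/min × 70.5 kg = 3313.5 mcg/min
3313.5 mcg/min × 60 min/hr = 198810 mcg/hr
Rate = 198810 mcg/hr ÷ 6279.661 mcg/mL = 31.65935 mL/hr
Time remaining = 110.9272 mL ÷ 31.65935 mL/hr = 3.503772 hr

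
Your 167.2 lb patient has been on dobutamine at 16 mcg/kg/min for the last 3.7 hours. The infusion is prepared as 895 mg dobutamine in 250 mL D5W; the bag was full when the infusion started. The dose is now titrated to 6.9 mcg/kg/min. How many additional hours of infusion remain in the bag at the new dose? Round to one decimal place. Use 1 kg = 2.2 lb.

19.9 hours

Initial rate:
Weight = 167.2 lb ÷ 2.2 lb/kg = 76 kg
Dose = 16 mcg/kg/min × 76 kg = 1216 mcg/min
1216 mcg/min × 60 min/hr = 72960 mcg/hr
Concentration = 895 mg ÷ 250 mL = 3.58 mg/mL = 3580 mcg/mL
Rate = 72960 mcg/hr ÷ 3580 mcg/mL = 20.37989 mL/hr
Volume infused so far = 20.37989 mL/hr × 3.7 hr = 75.40559 mL
Volume remaining = 250 − 75.40559 = 174.5944 mL
New rate:
Dose = 6.9 mcg/kg/min × 76 kg = 524.4 mcg/min
524.4 mcg/min × 60 min/hr = 31464 mcg/hr
Rate = 31464 mcg/hr ÷ 3580 mcg/mL = 8.788827 mL/hr
Time remaining = 174.5944 mL ÷ 8.788827 mL/hr = 19.8655 hr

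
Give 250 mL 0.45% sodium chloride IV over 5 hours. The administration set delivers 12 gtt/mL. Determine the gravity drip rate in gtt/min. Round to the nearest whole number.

10 gtt/min

250 mL ÷ (5 hr × 60 = 300 min) = 0.8333333 mL/min
0.8333333 mL/min × 12 gtt/mL = 10 gtt/min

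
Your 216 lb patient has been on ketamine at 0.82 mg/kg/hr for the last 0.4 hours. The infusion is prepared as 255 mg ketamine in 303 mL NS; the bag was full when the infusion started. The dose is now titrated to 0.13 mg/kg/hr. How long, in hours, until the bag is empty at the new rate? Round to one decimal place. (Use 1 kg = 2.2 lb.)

Initial rate:
Weight = 216 lb ÷ 2.2 lb/kg = 98.18182 kg
Dose = 0.82 mg/kg/hr × 98.18182 kg = 80.50909 mg/hr
Concentration = 255 mg ÷ 303 mL = 0.8415842 mg/mL
Rate = 80.50909 mg/hr ÷ 0.8415842 mg/mL = 95.66374 mL/hr
Volume infused so far = 95.66374 mL/hr × 0.4 hr = 38.2655 mL
Volume remaining = 303 − 38.2655 = 264.7345 mL
New rate:
Dose = 0.13 mg/kg/hr × 98.18182 kg = 12.76364 mg/hr
Rate = 12.76364 mg/hr ÷ 0.8415842 mg/mL = 15.1662 mL/hr
Time remaining = 264.7345 mL ÷ 15.1662 mL/hr = 17.45556 hr

17.5 hours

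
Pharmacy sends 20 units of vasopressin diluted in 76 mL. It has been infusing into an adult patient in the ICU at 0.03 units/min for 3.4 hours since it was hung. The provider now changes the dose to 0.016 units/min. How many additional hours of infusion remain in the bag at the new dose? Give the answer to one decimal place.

Initial rate:
0.03 units/min × 60 min/hr = 1.8 units/hr
Concentration = 20 units ÷ 76 mL = 0.2631579 units/mL
Rate = 1.8 units/hr ÷ 0.2631579 units/mL = 6.84 mL/hr
Volume infused so far = 6.84 mL/hr × 3.4 hr = 23.256 mL
Volume remaining = 76 − 23.256 = 52.744 mL
New rate:
0.016 units/min × 60 min/hr = 0.96 units/hr
Rate = 0.96 units/hr ÷ 0.2631579 units/mL = 3.648 mL/hr
Time remaining = 52.744 mL ÷ 3.648 mL/hr = 14.45833 hr

14.5 hours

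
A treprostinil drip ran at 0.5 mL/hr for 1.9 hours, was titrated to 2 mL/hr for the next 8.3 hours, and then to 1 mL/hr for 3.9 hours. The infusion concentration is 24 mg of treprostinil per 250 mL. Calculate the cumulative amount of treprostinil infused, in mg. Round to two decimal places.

2.06 mg

Concentration = 24 mg ÷ 250 mL = 0.096 mg/mL
Stage 1: 0.5 mL/hr × 1.9 hr = 0.95 mL → 0.95 mL × 0.096 mg/mL = 0.0912 mg
Stage 2: 2 mL/hr × 8.3 hr = 16.6 mL → 16.6 mL × 0.096 mg/mL = 1.5936 mg
Stage 3: 1 mL/hr × 3.9 hr = 3.9 mL → 3.9 mL × 0.096 mg/mL = 0.3744 mg
Total = 0.0912 + 1.5936 + 0.3744 = 2.0592 mg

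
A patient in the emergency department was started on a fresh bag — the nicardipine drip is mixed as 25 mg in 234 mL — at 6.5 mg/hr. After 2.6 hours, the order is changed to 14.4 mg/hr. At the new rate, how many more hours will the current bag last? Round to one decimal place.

0.6 hours

Initial rate:
Concentration = 25 mg ÷ 234 mL = 0.1068376 mg/mL
Rate = 6.5 mg/hr ÷ 0.1068376 mg/mL = 60.84 mL/hr
Volume infused so far = 60.84 mL/hr × 2.6 hr = 158.184 mL
Volume remaining = 234 − 158.184 = 75.816 mL
New rate:
Rate = 14.4 mg/hr ÷ 0.1068376 mg/mL = 134.784 mL/hr
Time remaining = 75.816 mL ÷ 134.784 mL/hr = 0.5625 hr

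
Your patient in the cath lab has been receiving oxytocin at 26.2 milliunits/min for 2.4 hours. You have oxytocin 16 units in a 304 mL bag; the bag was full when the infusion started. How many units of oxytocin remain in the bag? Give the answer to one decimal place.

12.2 units

26.2 milliunits/min × 60 min/hr = 1572 milliunits/hr
Concentration = 16 units ÷ 304 mL = 0.05263158 units/mL = 52.63158 milliunits/mL
Rate = 1572 milliunits/hr ÷ 52.63158 milliunits/mL = 29.868 mL/hr
Volume infused = 29.868 mL/hr × 2.4 hr = 71.6832 mL
Volume remaining = 304 − 71.6832 = 232.3168 mL
Drug remaining = 232.3168 mL × 52.63158 milliunits/mL = 12227.2 milliunits = 12.2272 units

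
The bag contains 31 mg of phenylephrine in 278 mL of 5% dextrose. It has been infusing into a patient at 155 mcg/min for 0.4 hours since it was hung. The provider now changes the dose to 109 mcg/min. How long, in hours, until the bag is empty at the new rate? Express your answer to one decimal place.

Initial rate:
155 mcg/min × 60 min/hr = 9300 mcg/hr
Concentration = 31 mg ÷ 278 mL = 0.1115108 mg/mL = 111.5108 mcg/mL
Rate = 9300 mcg/hr ÷ 111.5108 mcg/mL = 83.4 mL/hr
Volume infused so far = 83.4 mL/hr × 0.4 hr = 33.36 mL
Volume remaining = 278 − 33.36 = 244.64 mL
New rate:
109 mcg/min × 60 min/hr = 6540 mcg/hr
Rate = 6540 mcg/hr ÷ 111.5108 mcg/mL = 58.64903 mL/hr
Time remaining = 244.64 mL ÷ 58.64903 mL/hr = 4.171254 hr

4.2 hours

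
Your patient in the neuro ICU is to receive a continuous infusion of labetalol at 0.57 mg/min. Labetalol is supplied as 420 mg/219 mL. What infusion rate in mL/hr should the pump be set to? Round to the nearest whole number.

18 mL/hr

0.57 mg/min × 60 min/hr = 34.2 mg/hr
Concentration = 420 mg ÷ 219 mL = 1.917808 mg/mL
Rate = 34.2 mg/hr ÷ 1.917808 mg/mL = 17.83286 mL/hr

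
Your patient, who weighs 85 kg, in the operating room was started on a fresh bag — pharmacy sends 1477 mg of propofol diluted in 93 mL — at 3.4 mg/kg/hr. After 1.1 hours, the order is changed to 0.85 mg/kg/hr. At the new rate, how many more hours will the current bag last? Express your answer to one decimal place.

16.0 hours

Initial rate:
Dose = 3.4 mg/kg/hr × 85 kg = 289 mg/hr
Concentration = 1477 mg ÷ 93 mL = 15.88172 mg/mL
Rate = 289 mg/hr ÷ 15.88172 mg/mL = 18.19702 mL/hr
Volume infused so far = 18.19702 mL/hr × 1.1 hr = 20.01672 mL
Volume remaining = 93 − 20.01672 = 72.98328 mL
New rate:
Dose = 0.85 mg/kg/hr × 85 kg = 72.25 mg/hr
Rate = 72.25 mg/hr ÷ 15.88172 mg/mL = 4.549255 mL/hr
Time remaining = 72.98328 mL ÷ 4.549255 mL/hr = 16.04291 hr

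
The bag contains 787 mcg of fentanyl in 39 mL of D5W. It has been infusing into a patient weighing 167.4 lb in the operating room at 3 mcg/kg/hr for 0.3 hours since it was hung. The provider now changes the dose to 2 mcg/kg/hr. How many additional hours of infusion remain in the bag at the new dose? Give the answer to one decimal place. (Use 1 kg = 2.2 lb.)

4.7 hours

Initial rate:
Weight = 167.4 lb ÷ 2.2 lb/kg = 76.09091 kg
Dose = 3 mcg/kg/hr × 76.09091 kg = 228.2727 mcg/hr
Concentration = 787 mcg ÷ 39 mL = 20.17949 mcg/mL
Rate = 228.2727 mcg/hr ÷ 20.17949 mcg/mL = 11.31212 mL/hr
Volume infused so far = 11.31212 mL/hr × 0.3 hr = 3.393635 mL
Volume remaining = 39 − 3.393635 = 35.60636 mL
New rate:
Dose = 2 mcg/kg/hr × 76.09091 kg = 152.1818 mcg/hr
Rate = 152.1818 mcg/hr ÷ 20.17949 mcg/mL = 7.541412 mL/hr
Time remaining = 35.60636 mL ÷ 7.541412 mL/hr = 4.721446 hr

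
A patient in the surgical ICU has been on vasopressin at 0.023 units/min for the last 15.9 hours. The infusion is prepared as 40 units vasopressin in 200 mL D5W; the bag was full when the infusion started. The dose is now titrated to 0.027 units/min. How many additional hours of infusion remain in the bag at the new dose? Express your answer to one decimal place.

11.1 hours

Initial rate:
0.023 units/min × 60 min/hr = 1.38 units/hr
Concentration = 40 units ÷ 200 mL = 0.2 units/mL
Rate = 1.38 units/hr ÷ 0.2 units/mL = 6.9 mL/hr
Volume infused so far = 6.9 mL/hr × 15.9 hr = 109.71 mL
Volume remaining = 200 − 109.71 = 90.29 mL
New rate:
0.027 units/min × 60 min/hr = 1.62 units/hr
Rate = 1.62 units/hr ÷ 0.2 units/mL = 8.1 mL/hr
Time remaining = 90.29 mL ÷ 8.1 mL/hr = 11.14691 hr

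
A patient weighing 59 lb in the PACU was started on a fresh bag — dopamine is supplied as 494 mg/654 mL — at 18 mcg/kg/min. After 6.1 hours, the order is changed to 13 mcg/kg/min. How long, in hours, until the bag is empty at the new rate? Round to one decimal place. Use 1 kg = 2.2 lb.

Initial rate:
Weight = 59 lb ÷ 2.2 lb/kg = 26.81818 kg
Dose = 18 mcg/kg/min × 26.81818 kg = 482.7273 mcg/min
482.7273 mcg/min × 60 min/hr = 28963.64 mcg/hr
Concentration = 494 mg ÷ 654 mL = 0.7553517 mg/mL = 755.3517 mcg/mL
Rate = 28963.64 mcg/hr ÷ 755.3517 mcg/mL = 38.34457 mL/hr
Volume infused so far = 38.34457 mL/hr × 6.1 hr = 233.9019 mL
Volume remaining = 654 − 233.9019 = 420.0981 mL
New rate:
Dose = 13 mcg/kg/min × 26.81818 kg = 348.6364 mcg/min
348.6364 mcg/min × 60 min/hr = 20918.18 mcg/hr
Rate = 20918.18 mcg/hr ÷ 755.3517 mcg/mL = 27.6933 mL/hr
Time remaining = 420.0981 mL ÷ 27.6933 mL/hr = 15.16967 hr

15.2 hours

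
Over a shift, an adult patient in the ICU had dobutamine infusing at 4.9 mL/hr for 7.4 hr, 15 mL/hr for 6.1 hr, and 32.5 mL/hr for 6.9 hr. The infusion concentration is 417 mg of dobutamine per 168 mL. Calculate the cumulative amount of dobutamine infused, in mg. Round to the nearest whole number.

874 mg

Concentration = 417 mg ÷ 168 mL = 2.482143 mg/mL
Stage 1: 4.9 mL/hr × 7.4 hr = 36.26 mL → 36.26 mL × 2.482143 mg/mL = 90.0025 mg
Stage 2: 15 mL/hr × 6.1 hr = 91.5 mL → 91.5 mL × 2.482143 mg/mL = 227.1161 mg
Stage 3: 32.5 mL/hr × 6.9 hr = 224.25 mL → 224.25 mL × 2.482143 mg/mL = 556.6205 mg
Total = 90.0025 + 227.1161 + 556.6205 = 873.7391 mg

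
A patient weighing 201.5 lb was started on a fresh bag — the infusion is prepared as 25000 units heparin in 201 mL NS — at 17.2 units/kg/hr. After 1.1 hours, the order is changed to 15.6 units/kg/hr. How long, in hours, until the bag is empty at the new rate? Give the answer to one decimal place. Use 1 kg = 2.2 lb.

16.3 hours

Initial rate:
Weight = 201.5 lb ÷ 2.2 lb/kg = 91.59091 kg
Dose = 17.2 units/kg/hr × 91.59091 kg = 1575.364 units/hr
Concentration = 25000 units ÷ 201 mL = 124.3781 units/mL
Rate = 1575.364 units/hr ÷ 124.3781 units/mL = 12.66592 mL/hr
Volume infused so far = 12.66592 mL/hr × 1.1 hr = 13.93252 mL
Volume remaining = 201 − 13.93252 = 187.0675 mL
New rate:
Dose = 15.6 units/kg/hr × 91.59091 kg = 1428.818 units/hr
Rate = 1428.818 units/hr ÷ 124.3781 units/mL = 11.4877 mL/hr
Time remaining = 187.0675 mL ÷ 11.4877 mL/hr = 16.28416 hr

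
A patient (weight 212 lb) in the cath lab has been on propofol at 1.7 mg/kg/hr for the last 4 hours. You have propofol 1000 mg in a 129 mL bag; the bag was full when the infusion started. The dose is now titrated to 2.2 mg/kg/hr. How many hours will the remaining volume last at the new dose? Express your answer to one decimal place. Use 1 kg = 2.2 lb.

Initial rate:
Weight = 212 lb ÷ 2.2 lb/kg = 96.36364 kg
Dose = 1.7 mg/kg/hr × 96.36364 kg = 163.8182 mg/hr
Concentration = 1000 mg ÷ 129 mL = 7.751938 mg/mL
Rate = 163.8182 mg/hr ÷ 7.751938 mg/mL = 21.13255 mL/hr
Volume infused so far = 21.13255 mL/hr × 4 hr = 84.53018 mL
Volume remaining = 129 − 84.53018 = 44.46982 mL
New rate:
Dose = 2.2 mg/kg/hr × 96.36364 kg = 212 mg/hr
Rate = 212 mg/hr ÷ 7.751938 mg/mL = 27.348 mL/hr
Time remaining = 44.46982 mL ÷ 27.348 mL/hr = 1.626072 hr

1.6 hours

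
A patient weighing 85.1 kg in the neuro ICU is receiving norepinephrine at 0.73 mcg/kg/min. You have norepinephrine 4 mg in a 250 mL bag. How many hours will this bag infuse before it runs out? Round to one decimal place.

1.1 hours

Dose = 0.73 mcg/kg/min × 85.1 kg = 62.123 mcg/min
62.123 mcg/min × 60 min/hr = 3727.38 mcg/hr
Concentration = 4 mg ÷ 250 mL = 0.016 mg/mL = 16 mcg/mL
Rate = 3727.38 mcg/hr ÷ 16 mcg/mL = 232.9612 mL/hr
Duration = 250 mL ÷ 232.9612 mL/hr = 1.07314 hr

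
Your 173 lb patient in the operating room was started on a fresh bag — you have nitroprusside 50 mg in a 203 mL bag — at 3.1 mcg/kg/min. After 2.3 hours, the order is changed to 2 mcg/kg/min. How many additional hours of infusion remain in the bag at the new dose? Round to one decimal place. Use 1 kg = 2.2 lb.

Initial rate:
Weight = 173 lb ÷ 2.2 lb/kg = 78.63636 kg
Dose = 3.1 mcg/kg/min × 78.63636 kg = 243.7727 mcg/min
243.7727 mcg/min × 60 min/hr = 14626.36 mcg/hr
Concentration = 50 mg ÷ 203 mL = 0.2463054 mg/mL = 246.3054 mcg/mL
Rate = 14626.36 mcg/hr ÷ 246.3054 mcg/mL = 59.38304 mL/hr
Volume infused so far = 59.38304 mL/hr × 2.3 hr = 136.581 mL
Volume remaining = 203 − 136.581 = 66.41902 mL
New rate:
Dose = 2 mcg/kg/min × 78.63636 kg = 157.2727 mcg/min
157.2727 mcg/min × 60 min/hr = 9436.364 mcg/hr
Rate = 9436.364 mcg/hr ÷ 246.3054 mcg/mL = 38.31164 mL/hr
Time remaining = 66.41902 mL ÷ 38.31164 mL/hr = 1.733651 hr

1.7 hours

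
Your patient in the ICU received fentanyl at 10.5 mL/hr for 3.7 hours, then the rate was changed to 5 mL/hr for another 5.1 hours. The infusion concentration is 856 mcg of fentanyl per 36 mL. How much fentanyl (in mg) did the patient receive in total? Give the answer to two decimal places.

Concentration = 856 mcg ÷ 36 mL = 23.77778 mcg/mL
Stage 1: 10.5 mL/hr × 3.7 hr = 38.85 mL → 38.85 mL × 23.77778 mcg/mL = 923.7667 mcg
Stage 2: 5 mL/hr × 5.1 hr = 25.5 mL → 25.5 mL × 23.77778 mcg/mL = 606.3333 mcg
Total = 923.7667 + 606.3333 = 1530.1 mcg = 1.5301 mg

1.53 mg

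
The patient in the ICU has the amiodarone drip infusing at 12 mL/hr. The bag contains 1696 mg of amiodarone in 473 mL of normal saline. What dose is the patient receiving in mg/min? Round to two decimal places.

Concentration = 1696 mg ÷ 473 mL = 3.585624 mg/mL
Drug rate = 12 mL/hr × 3.585624 mg/mL = 43.02748 mg/hr
43.02748 mg/hr ÷ 60 min/hr = 0.7171247 mg/min

0.72 mg/min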